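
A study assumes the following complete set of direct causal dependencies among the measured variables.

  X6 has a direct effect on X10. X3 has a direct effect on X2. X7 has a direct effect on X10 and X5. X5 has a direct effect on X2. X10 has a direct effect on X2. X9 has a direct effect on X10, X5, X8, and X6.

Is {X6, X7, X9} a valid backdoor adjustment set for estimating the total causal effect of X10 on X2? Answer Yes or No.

Yes

Backdoor paths from X10 to X2 (paths whose first edge points into X10):
  P1: X10 <- X9 -> X5 -> X2
  P2: X10 <- X7 -> X5 -> X2
  P3: X10 <- X6 <- X9 -> X5 -> X2
Condition 1 (no descendant of X10 in the set): holds — descendants of X10 are {X2}; none are in {X6, X7, X9}.
Condition 2 (every backdoor path blocked by {X6, X7, X9}):
  P1: blocked at fork node X9 ∈ conditioning set.
  P2: blocked at fork node X7 ∈ conditioning set.
  P3: blocked at chain node X6 ∈ conditioning set.
{X6, X7, X9} satisfies the backdoor criterion.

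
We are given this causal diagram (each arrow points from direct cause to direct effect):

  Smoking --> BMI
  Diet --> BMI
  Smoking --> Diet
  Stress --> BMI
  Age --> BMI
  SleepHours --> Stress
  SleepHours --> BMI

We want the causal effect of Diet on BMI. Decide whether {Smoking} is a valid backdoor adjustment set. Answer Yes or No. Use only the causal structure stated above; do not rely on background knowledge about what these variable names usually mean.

Yes

Backdoor paths from Diet to BMI (paths whose first edge points into Diet):
  P1: Diet <- Smoking -> BMI
Condition 1 (no descendant of Diet in the set): holds — descendants of Diet are {BMI}; none are in {Smoking}.
Condition 2 (every backdoor path blocked by {Smoking}):
  P1: blocked at fork node Smoking ∈ conditioning set.
{Smoking} satisfies the backdoor criterion.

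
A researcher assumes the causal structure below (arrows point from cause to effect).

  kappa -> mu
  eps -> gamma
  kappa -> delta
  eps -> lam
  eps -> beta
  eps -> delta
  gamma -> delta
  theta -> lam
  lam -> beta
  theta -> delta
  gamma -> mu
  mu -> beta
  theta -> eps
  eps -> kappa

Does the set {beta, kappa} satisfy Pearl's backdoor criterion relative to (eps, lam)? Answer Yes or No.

No

Backdoor paths from eps to lam (paths whose first edge points into eps):
  P1: eps <- theta -> lam
  P2: eps <- theta -> delta <- kappa -> mu -> beta <- lam
  P3: eps <- theta -> delta <- gamma -> mu -> beta <- lam
Condition 1 (no descendant of eps in the set): FAILS — beta and kappa are descendants of eps.
Condition 2 (every backdoor path blocked by {beta, kappa}):
  P1: open — no interior node is in the conditioning set.
  P2: blocked at collider delta (neither it nor any descendant is in the conditioning set).
  P3: blocked at collider delta (neither it nor any descendant is in the conditioning set).
{beta, kappa} does not satisfy the backdoor criterion.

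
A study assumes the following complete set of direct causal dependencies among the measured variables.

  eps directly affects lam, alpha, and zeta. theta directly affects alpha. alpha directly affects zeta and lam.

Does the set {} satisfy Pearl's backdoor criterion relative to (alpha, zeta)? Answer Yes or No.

No

Backdoor paths from alpha to zeta (paths whose first edge points into alpha):
  P1: alpha <- eps -> zeta
Condition 1 (no descendant of alpha in the set): holds — descendants of alpha are {lam, zeta}; none are in {}.
Condition 2 (every backdoor path blocked by {}):
  P1: open — no interior node is in the conditioning set.
{} does not satisfy the backdoor criterion.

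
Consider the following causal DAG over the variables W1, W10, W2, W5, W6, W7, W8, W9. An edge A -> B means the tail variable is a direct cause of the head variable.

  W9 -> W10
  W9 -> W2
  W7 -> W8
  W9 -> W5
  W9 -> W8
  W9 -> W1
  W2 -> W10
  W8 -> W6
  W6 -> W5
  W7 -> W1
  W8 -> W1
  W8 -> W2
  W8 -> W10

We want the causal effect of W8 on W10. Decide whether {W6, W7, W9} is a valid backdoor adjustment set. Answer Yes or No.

Backdoor paths from W8 to W10 (paths whose first edge points into W8):
  P1: W8 <- W9 -> W2 -> W10
  P2: W8 <- W9 -> W10
  P3: W8 <- W7 -> W1 <- W9 -> W2 -> W10
  P4: W8 <- W7 -> W1 <- W9 -> W10
Condition 1 (no descendant of W8 in the set): FAILS — W6 is a descendant of W8.
Condition 2 (every backdoor path blocked by {W6, W7, W9}):
  P1: blocked at fork node W9 ∈ conditioning set.
  P2: blocked at fork node W9 ∈ conditioning set.
  P3: blocked at fork node W7 ∈ conditioning set.
  P4: blocked at fork node W7 ∈ conditioning set.
{W6, W7, W9} does not satisfy the backdoor criterion.

No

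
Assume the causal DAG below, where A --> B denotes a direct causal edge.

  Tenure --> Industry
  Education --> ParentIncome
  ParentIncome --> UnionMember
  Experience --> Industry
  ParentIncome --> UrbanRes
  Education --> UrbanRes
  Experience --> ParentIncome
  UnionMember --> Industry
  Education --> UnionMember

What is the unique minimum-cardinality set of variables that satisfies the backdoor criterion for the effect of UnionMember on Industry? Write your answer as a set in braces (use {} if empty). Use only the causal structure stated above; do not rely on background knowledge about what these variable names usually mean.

{Experience}

Variables eligible for adjustment (non-descendants of UnionMember, excluding UnionMember and Industry): {Education, Experience, ParentIncome, Tenure, UrbanRes}.
Backdoor paths from UnionMember to Industry:
  P1: UnionMember <- Education -> ParentIncome <- Experience -> Industry
  P2: UnionMember <- Education -> UrbanRes <- ParentIncome <- Experience -> Industry
  P3: UnionMember <- ParentIncome <- Experience -> Industry
The empty set is not sufficient: P3 (UnionMember <- ParentIncome <- Experience -> Industry) has no collider blocking it and no conditioned non-collider, so it is open.
Try {Experience}:
  P1: blocked at collider ParentIncome (neither it nor any descendant is in the conditioning set).
  P2: blocked at collider UrbanRes (neither it nor any descendant is in the conditioning set).
  P3: blocked at fork node Experience ∈ conditioning set.
{Experience} contains no descendant of UnionMember and blocks every backdoor path.
No other singleton works — e.g. {Tenure} leaves P3 open — so {Experience} is the unique smallest valid adjustment set.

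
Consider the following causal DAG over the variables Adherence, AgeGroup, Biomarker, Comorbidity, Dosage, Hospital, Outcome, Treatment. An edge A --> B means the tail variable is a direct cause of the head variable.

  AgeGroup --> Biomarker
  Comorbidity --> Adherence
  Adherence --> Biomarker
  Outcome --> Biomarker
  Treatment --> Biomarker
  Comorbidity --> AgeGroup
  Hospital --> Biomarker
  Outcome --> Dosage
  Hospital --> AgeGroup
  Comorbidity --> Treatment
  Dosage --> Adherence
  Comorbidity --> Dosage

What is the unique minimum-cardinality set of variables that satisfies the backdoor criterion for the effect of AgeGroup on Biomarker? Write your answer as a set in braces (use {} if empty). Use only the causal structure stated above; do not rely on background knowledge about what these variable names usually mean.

Variables eligible for adjustment (non-descendants of AgeGroup, excluding AgeGroup and Biomarker): {Adherence, Comorbidity, Dosage, Hospital, Outcome, Treatment}.
Backdoor paths from AgeGroup to Biomarker:
  P1: AgeGroup <- Comorbidity -> Dosage <- Outcome -> Biomarker
  P2: AgeGroup <- Comorbidity -> Dosage -> Adherence -> Biomarker
  P3: AgeGroup <- Comorbidity -> Treatment -> Biomarker
  P4: AgeGroup <- Comorbidity -> Adherence <- Dosage <- Outcome -> Biomarker
  P5: AgeGroup <- Comorbidity -> Adherence -> Biomarker
  P6: AgeGroup <- Hospital -> Biomarker
The empty set is not sufficient: P2 (AgeGroup <- Comorbidity -> Dosage -> Adherence -> Biomarker) has no collider blocking it and no conditioned non-collider, so it is open.
Try {Comorbidity, Hospital}:
  P1: blocked at fork node Comorbidity ∈ conditioning set.
  P2: blocked at fork node Comorbidity ∈ conditioning set.
  P3: blocked at fork node Comorbidity ∈ conditioning set.
  P4: blocked at fork node Comorbidity ∈ conditioning set.
  P5: blocked at fork node Comorbidity ∈ conditioning set.
  P6: blocked at fork node Hospital ∈ conditioning set.
{Comorbidity, Hospital} contains no descendant of AgeGroup and blocks every backdoor path.
Every element of {Comorbidity, Hospital} is needed (dropping Comorbidity leaves P2 open; dropping Hospital leaves P6 open), so no proper subset is valid.
Among all size-2 subsets of the eligible variables, only {Comorbidity, Hospital} blocks every backdoor path, so it is the unique smallest valid adjustment set.

{Comorbidity, Hospital}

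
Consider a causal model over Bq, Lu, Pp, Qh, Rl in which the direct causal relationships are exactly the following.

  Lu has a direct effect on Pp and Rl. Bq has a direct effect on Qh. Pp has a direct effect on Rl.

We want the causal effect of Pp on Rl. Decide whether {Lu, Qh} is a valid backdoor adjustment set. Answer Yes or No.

Backdoor paths from Pp to Rl (paths whose first edge points into Pp):
  P1: Pp <- Lu -> Rl
Condition 1 (no descendant of Pp in the set): holds — descendants of Pp are {Rl}; none are in {Lu, Qh}.
Condition 2 (every backdoor path blocked by {Lu, Qh}):
  P1: blocked at fork node Lu ∈ conditioning set.
{Lu, Qh} satisfies the backdoor criterion.

Yes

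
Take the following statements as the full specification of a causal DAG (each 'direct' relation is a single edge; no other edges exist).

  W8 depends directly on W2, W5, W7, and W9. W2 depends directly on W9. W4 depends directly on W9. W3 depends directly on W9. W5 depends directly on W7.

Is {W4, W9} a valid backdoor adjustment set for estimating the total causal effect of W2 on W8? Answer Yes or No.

Yes

Backdoor paths from W2 to W8 (paths whose first edge points into W2):
  P1: W2 <- W9 -> W8
Condition 1 (no descendant of W2 in the set): holds — descendants of W2 are {W8}; none are in {W4, W9}.
Condition 2 (every backdoor path blocked by {W4, W9}):
  P1: blocked at fork node W9 ∈ conditioning set.
{W4, W9} satisfies the backdoor criterion.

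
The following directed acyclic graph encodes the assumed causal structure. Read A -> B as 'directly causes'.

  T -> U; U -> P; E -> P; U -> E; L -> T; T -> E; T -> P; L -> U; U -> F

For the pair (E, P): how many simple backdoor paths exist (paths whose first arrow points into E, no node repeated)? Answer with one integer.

6

A backdoor path from E to P is any simple undirected path whose first edge points into E (i.e. leaves E via a parent).
Parents of E: {T, U}.
Enumerating:
  P1: E <- T <- L -> U -> P
  P2: E <- T -> U -> P
  P3: E <- T -> P
  P4: E <- U <- L -> T -> P
  P5: E <- U <- T -> P
  P6: E <- U -> P
That exhausts the simple backdoor paths. Count: 6.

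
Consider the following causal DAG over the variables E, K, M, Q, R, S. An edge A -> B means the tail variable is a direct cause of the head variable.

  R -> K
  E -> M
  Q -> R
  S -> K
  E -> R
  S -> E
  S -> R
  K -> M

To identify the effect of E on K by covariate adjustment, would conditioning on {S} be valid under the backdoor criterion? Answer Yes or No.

Yes

Backdoor paths from E to K (paths whose first edge points into E):
  P1: E <- S -> R -> K
  P2: E <- S -> K
Condition 1 (no descendant of E in the set): holds — descendants of E are {K, M, R}; none are in {S}.
Condition 2 (every backdoor path blocked by {S}):
  P1: blocked at fork node S ∈ conditioning set.
  P2: blocked at fork node S ∈ conditioning set.
{S} satisfies the backdoor criterion.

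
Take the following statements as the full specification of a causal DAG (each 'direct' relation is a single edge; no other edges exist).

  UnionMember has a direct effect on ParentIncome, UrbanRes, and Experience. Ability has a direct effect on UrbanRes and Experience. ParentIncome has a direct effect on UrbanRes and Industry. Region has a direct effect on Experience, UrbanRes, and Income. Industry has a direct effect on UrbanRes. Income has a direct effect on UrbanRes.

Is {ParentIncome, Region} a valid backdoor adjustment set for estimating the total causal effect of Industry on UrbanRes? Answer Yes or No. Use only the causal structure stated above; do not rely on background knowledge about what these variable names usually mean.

Backdoor paths from Industry to UrbanRes (paths whose first edge points into Industry):
  P1: Industry <- ParentIncome <- UnionMember -> Experience <- Ability -> UrbanRes
  P2: Industry <- ParentIncome <- UnionMember -> Experience <- Region -> Income -> UrbanRes
  P3: Industry <- ParentIncome <- UnionMember -> Experience <- Region -> UrbanRes
  P4: Industry <- ParentIncome <- UnionMember -> UrbanRes
  P5: Industry <- ParentIncome -> UrbanRes
Condition 1 (no descendant of Industry in the set): holds — descendants of Industry are {UrbanRes}; none are in {ParentIncome, Region}.
Condition 2 (every backdoor path blocked by {ParentIncome, Region}):
  P1: blocked at chain node ParentIncome ∈ conditioning set.
  P2: blocked at chain node ParentIncome ∈ conditioning set.
  P3: blocked at chain node ParentIncome ∈ conditioning set.
  P4: blocked at chain node ParentIncome ∈ conditioning set.
  P5: blocked at fork node ParentIncome ∈ conditioning set.
{ParentIncome, Region} satisfies the backdoor criterion.

Yes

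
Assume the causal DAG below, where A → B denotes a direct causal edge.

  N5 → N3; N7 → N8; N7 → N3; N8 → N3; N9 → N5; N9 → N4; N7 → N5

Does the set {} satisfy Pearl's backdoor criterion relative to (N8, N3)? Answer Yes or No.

Backdoor paths from N8 to N3 (paths whose first edge points into N8):
  P1: N8 <- N7 -> N5 -> N3
  P2: N8 <- N7 -> N3
Condition 1 (no descendant of N8 in the set): holds — descendants of N8 are {N3}; none are in {}.
Condition 2 (every backdoor path blocked by {}):
  P1: open — no interior node is in the conditioning set.
  P2: open — no interior node is in the conditioning set.
{} does not satisfy the backdoor criterion.

No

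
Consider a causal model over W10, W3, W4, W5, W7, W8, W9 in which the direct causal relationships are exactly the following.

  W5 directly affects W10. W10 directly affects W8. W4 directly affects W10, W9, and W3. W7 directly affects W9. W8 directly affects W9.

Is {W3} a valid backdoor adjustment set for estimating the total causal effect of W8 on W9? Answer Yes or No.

Backdoor paths from W8 to W9 (paths whose first edge points into W8):
  P1: W8 <- W10 <- W4 -> W9
Condition 1 (no descendant of W8 in the set): holds — descendants of W8 are {W9}; none are in {W3}.
Condition 2 (every backdoor path blocked by {W3}):
  P1: open — no interior node is in the conditioning set.
{W3} does not satisfy the backdoor criterion.

No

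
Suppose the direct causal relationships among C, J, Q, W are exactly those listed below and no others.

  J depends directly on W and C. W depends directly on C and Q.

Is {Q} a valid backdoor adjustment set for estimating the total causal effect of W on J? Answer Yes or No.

No

Backdoor paths from W to J (paths whose first edge points into W):
  P1: W <- C -> J
Condition 1 (no descendant of W in the set): holds — descendants of W are {J}; none are in {Q}.
Condition 2 (every backdoor path blocked by {Q}):
  P1: open — no interior node is in the conditioning set.
{Q} does not satisfy the backdoor criterion.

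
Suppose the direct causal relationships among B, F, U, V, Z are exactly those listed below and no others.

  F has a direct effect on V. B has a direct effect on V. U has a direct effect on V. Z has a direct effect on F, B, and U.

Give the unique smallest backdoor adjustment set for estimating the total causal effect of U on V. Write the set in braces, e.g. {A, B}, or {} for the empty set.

{Z}

Variables eligible for adjustment (non-descendants of U, excluding U and V): {B, F, Z}.
Backdoor paths from U to V:
  P1: U <- Z -> B -> V
  P2: U <- Z -> F -> V
The empty set is not sufficient: P1 (U <- Z -> B -> V) has no collider blocking it and no conditioned non-collider, so it is open.
Try {Z}:
  P1: blocked at fork node Z ∈ conditioning set.
  P2: blocked at fork node Z ∈ conditioning set.
{Z} contains no descendant of U and blocks every backdoor path.
No other singleton works — e.g. {B} leaves P2 open — so {Z} is the unique smallest valid adjustment set.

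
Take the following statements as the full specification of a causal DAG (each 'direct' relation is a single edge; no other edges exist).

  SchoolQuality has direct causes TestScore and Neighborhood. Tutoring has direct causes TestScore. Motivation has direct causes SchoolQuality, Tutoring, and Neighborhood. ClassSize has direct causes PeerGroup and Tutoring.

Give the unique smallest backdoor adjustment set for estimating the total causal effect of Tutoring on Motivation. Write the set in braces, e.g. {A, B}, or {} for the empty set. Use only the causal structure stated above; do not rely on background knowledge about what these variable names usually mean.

Variables eligible for adjustment (non-descendants of Tutoring, excluding Tutoring and Motivation): {Neighborhood, PeerGroup, SchoolQuality, TestScore}.
Backdoor paths from Tutoring to Motivation:
  P1: Tutoring <- TestScore -> SchoolQuality <- Neighborhood -> Motivation
  P2: Tutoring <- TestScore -> SchoolQuality -> Motivation
The empty set is not sufficient: P2 (Tutoring <- TestScore -> SchoolQuality -> Motivation) has no collider blocking it and no conditioned non-collider, so it is open.
Try {TestScore}:
  P1: blocked at fork node TestScore ∈ conditioning set.
  P2: blocked at fork node TestScore ∈ conditioning set.
{TestScore} contains no descendant of Tutoring and blocks every backdoor path.
No other singleton works — e.g. {PeerGroup} leaves P2 open — so {TestScore} is the unique smallest valid adjustment set.

{TestScore}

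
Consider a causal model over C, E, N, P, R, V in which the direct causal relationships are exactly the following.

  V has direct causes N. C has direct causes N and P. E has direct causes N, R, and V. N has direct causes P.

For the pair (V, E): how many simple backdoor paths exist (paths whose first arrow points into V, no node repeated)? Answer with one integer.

A backdoor path from V to E is any simple undirected path whose first edge points into V (i.e. leaves V via a parent).
Parents of V: {N}.
Enumerating:
  P1: V <- N -> E
That exhausts the simple backdoor paths. Count: 1.

1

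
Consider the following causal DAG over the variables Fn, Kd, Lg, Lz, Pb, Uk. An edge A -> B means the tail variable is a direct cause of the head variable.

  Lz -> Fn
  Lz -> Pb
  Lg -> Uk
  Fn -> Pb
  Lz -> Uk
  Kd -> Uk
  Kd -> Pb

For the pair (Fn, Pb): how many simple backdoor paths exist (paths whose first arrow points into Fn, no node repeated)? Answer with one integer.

2

A backdoor path from Fn to Pb is any simple undirected path whose first edge points into Fn (i.e. leaves Fn via a parent).
Parents of Fn: {Lz}.
Enumerating:
  P1: Fn <- Lz -> Pb
  P2: Fn <- Lz -> Uk <- Kd -> Pb
That exhausts the simple backdoor paths. Count: 2.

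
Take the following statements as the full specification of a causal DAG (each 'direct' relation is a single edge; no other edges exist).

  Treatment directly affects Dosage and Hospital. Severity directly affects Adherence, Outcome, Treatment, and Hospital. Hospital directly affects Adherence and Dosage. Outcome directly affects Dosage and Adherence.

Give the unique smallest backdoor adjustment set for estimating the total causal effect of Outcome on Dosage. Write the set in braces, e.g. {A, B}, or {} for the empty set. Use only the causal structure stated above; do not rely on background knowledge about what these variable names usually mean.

Variables eligible for adjustment (non-descendants of Outcome, excluding Outcome and Dosage): {Hospital, Severity, Treatment}.
Backdoor paths from Outcome to Dosage:
  P1: Outcome <- Severity -> Treatment -> Hospital -> Dosage
  P2: Outcome <- Severity -> Treatment -> Dosage
  P3: Outcome <- Severity -> Hospital <- Treatment -> Dosage
  P4: Outcome <- Severity -> Hospital -> Dosage
  P5: Outcome <- Severity -> Adherence <- Hospital <- Treatment -> Dosage
  P6: Outcome <- Severity -> Adherence <- Hospital -> Dosage
The empty set is not sufficient: P1 (Outcome <- Severity -> Treatment -> Hospital -> Dosage) has no collider blocking it and no conditioned non-collider, so it is open.
Try {Severity}:
  P1: blocked at fork node Severity ∈ conditioning set.
  P2: blocked at fork node Severity ∈ conditioning set.
  P3: blocked at fork node Severity ∈ conditioning set.
  P4: blocked at fork node Severity ∈ conditioning set.
  P5: blocked at fork node Severity ∈ conditioning set.
  P6: blocked at fork node Severity ∈ conditioning set.
{Severity} contains no descendant of Outcome and blocks every backdoor path.
No other singleton works — e.g. {Treatment} leaves P4 open — so {Severity} is the unique smallest valid adjustment set.

{Severity}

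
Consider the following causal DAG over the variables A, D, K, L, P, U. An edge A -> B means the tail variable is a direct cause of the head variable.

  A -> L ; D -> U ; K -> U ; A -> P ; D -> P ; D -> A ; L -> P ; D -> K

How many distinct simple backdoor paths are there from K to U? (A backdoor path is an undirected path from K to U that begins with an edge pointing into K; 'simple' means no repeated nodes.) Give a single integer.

A backdoor path from K to U is any simple undirected path whose first edge points into K (i.e. leaves K via a parent).
Parents of K: {D}.
Enumerating:
  P1: K <- D -> U
That exhausts the simple backdoor paths. Count: 1.

1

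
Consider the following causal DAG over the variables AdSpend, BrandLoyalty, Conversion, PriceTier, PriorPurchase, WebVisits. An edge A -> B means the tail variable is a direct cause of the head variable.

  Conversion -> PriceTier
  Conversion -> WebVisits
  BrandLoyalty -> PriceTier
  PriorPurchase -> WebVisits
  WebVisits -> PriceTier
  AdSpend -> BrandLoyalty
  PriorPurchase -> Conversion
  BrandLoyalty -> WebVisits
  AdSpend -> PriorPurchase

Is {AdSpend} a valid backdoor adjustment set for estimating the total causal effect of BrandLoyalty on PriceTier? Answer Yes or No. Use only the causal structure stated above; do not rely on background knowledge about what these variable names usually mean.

Yes

Backdoor paths from BrandLoyalty to PriceTier (paths whose first edge points into BrandLoyalty):
  P1: BrandLoyalty <- AdSpend -> PriorPurchase -> Conversion -> WebVisits -> PriceTier
  P2: BrandLoyalty <- AdSpend -> PriorPurchase -> Conversion -> PriceTier
  P3: BrandLoyalty <- AdSpend -> PriorPurchase -> WebVisits <- Conversion -> PriceTier
  P4: BrandLoyalty <- AdSpend -> PriorPurchase -> WebVisits -> PriceTier
Condition 1 (no descendant of BrandLoyalty in the set): holds — descendants of BrandLoyalty are {PriceTier, WebVisits}; none are in {AdSpend}.
Condition 2 (every backdoor path blocked by {AdSpend}):
  P1: blocked at fork node AdSpend ∈ conditioning set.
  P2: blocked at fork node AdSpend ∈ conditioning set.
  P3: blocked at fork node AdSpend ∈ conditioning set.
  P4: blocked at fork node AdSpend ∈ conditioning set.
{AdSpend} satisfies the backdoor criterion.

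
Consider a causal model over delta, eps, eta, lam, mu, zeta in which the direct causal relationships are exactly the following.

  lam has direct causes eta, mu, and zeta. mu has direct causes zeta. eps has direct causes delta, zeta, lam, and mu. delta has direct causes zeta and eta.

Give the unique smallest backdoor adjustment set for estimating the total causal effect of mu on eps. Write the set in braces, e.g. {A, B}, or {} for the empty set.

{zeta}

Variables eligible for adjustment (non-descendants of mu, excluding mu and eps): {delta, eta, zeta}.
Backdoor paths from mu to eps:
  P1: mu <- zeta -> lam <- eta -> delta -> eps
  P2: mu <- zeta -> lam -> eps
  P3: mu <- zeta -> delta <- eta -> lam -> eps
  P4: mu <- zeta -> delta -> eps
  P5: mu <- zeta -> eps
The empty set is not sufficient: P2 (mu <- zeta -> lam -> eps) has no collider blocking it and no conditioned non-collider, so it is open.
Try {zeta}:
  P1: blocked at fork node zeta ∈ conditioning set.
  P2: blocked at fork node zeta ∈ conditioning set.
  P3: blocked at fork node zeta ∈ conditioning set.
  P4: blocked at fork node zeta ∈ conditioning set.
  P5: blocked at fork node zeta ∈ conditioning set.
{zeta} contains no descendant of mu and blocks every backdoor path.
No other singleton works — e.g. {eta} leaves P2 open — so {zeta} is the unique smallest valid adjustment set.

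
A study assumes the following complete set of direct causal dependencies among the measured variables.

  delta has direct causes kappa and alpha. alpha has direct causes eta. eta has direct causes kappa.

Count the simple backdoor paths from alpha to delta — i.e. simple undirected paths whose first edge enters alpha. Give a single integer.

1

A backdoor path from alpha to delta is any simple undirected path whose first edge points into alpha (i.e. leaves alpha via a parent).
Parents of alpha: {eta}.
Enumerating:
  P1: alpha <- eta <- kappa -> delta
That exhausts the simple backdoor paths. Count: 1.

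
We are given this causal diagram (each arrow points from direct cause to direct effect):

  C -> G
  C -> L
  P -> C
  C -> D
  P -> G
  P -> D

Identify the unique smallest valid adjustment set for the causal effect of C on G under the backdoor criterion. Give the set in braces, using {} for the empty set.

Variables eligible for adjustment (non-descendants of C, excluding C and G): {P}.
Backdoor paths from C to G:
  P1: C <- P -> G
The empty set is not sufficient: P1 (C <- P -> G) has no collider blocking it and no conditioned non-collider, so it is open.
Try {P}:
  P1: blocked at fork node P ∈ conditioning set.
{P} contains no descendant of C and blocks every backdoor path.
{P} is the unique smallest valid adjustment set.

{P}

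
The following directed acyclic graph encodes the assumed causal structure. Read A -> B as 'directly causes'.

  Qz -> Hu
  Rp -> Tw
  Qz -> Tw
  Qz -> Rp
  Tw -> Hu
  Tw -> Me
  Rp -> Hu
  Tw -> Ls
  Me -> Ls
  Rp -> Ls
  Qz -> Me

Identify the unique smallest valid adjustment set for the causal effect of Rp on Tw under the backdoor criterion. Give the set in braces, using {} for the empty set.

{Qz}

Variables eligible for adjustment (non-descendants of Rp, excluding Rp and Tw): {Qz}.
Backdoor paths from Rp to Tw:
  P1: Rp <- Qz -> Tw
  P2: Rp <- Qz -> Hu <- Tw
  P3: Rp <- Qz -> Me <- Tw
  P4: Rp <- Qz -> Me -> Ls <- Tw
The empty set is not sufficient: P1 (Rp <- Qz -> Tw) has no collider blocking it and no conditioned non-collider, so it is open.
Try {Qz}:
  P1: blocked at fork node Qz ∈ conditioning set.
  P2: blocked at fork node Qz ∈ conditioning set.
  P3: blocked at fork node Qz ∈ conditioning set.
  P4: blocked at fork node Qz ∈ conditioning set.
{Qz} contains no descendant of Rp and blocks every backdoor path.
{Qz} is the unique smallest valid adjustment set.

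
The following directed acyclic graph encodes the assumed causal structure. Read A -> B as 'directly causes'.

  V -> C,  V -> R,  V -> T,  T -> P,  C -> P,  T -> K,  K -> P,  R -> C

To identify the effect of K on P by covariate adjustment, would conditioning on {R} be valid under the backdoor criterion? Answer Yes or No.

No

Backdoor paths from K to P (paths whose first edge points into K):
  P1: K <- T <- V -> R -> C -> P
  P2: K <- T <- V -> C -> P
  P3: K <- T -> P
Condition 1 (no descendant of K in the set): holds — descendants of K are {P}; none are in {R}.
Condition 2 (every backdoor path blocked by {R}):
  P1: blocked at chain node R ∈ conditioning set.
  P2: open — no interior node is in the conditioning set.
  P3: open — no interior node is in the conditioning set.
{R} does not satisfy the backdoor criterion.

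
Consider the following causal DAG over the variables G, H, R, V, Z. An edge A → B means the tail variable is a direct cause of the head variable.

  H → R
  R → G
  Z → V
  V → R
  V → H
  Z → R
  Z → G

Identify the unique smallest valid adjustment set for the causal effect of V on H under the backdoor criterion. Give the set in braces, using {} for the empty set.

{}

Variables eligible for adjustment (non-descendants of V, excluding V and H): {Z}.
Backdoor paths from V to H:
  P1: V <- Z -> R <- H
  P2: V <- Z -> G <- R <- H
Each backdoor path contains an unconditioned collider, so every path is already blocked with the empty conditioning set:
  P1: blocked at collider R (neither it nor any descendant is in the conditioning set).
  P2: blocked at collider G (neither it nor any descendant is in the conditioning set).
The empty set is therefore the unique smallest valid set.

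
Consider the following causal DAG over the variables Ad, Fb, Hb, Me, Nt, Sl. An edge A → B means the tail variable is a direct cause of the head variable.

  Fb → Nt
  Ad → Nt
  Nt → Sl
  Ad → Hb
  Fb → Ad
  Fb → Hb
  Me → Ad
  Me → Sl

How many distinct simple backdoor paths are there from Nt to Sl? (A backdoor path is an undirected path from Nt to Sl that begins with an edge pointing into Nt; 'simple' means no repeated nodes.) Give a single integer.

3

A backdoor path from Nt to Sl is any simple undirected path whose first edge points into Nt (i.e. leaves Nt via a parent).
Parents of Nt: {Ad, Fb}.
Enumerating:
  P1: Nt <- Fb -> Ad <- Me -> Sl
  P2: Nt <- Fb -> Hb <- Ad <- Me -> Sl
  P3: Nt <- Ad <- Me -> Sl
That exhausts the simple backdoor paths. Count: 3.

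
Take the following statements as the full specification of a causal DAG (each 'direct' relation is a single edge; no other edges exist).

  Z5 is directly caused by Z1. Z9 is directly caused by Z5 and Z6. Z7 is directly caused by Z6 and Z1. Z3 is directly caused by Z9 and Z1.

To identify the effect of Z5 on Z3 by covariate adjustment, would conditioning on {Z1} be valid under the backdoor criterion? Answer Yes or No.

Backdoor paths from Z5 to Z3 (paths whose first edge points into Z5):
  P1: Z5 <- Z1 -> Z3
  P2: Z5 <- Z1 -> Z7 <- Z6 -> Z9 -> Z3
Condition 1 (no descendant of Z5 in the set): holds — descendants of Z5 are {Z3, Z9}; none are in {Z1}.
Condition 2 (every backdoor path blocked by {Z1}):
  P1: blocked at fork node Z1 ∈ conditioning set.
  P2: blocked at fork node Z1 ∈ conditioning set.
{Z1} satisfies the backdoor criterion.

Yes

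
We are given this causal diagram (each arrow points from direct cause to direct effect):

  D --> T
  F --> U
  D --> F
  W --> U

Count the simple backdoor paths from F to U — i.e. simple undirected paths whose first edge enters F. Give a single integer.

A backdoor path from F to U is any simple undirected path whose first edge points into F (i.e. leaves F via a parent).
Parents of F: {D}.
No simple path from any parent of F reaches U without revisiting F, so there are no backdoor paths.

0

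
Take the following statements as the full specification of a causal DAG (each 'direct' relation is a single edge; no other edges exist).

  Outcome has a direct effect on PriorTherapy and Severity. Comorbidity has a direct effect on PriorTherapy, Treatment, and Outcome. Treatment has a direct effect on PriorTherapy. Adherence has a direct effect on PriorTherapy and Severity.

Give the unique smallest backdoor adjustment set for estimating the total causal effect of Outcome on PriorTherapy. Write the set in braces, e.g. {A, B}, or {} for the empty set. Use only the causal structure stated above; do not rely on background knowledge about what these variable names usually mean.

Variables eligible for adjustment (non-descendants of Outcome, excluding Outcome and PriorTherapy): {Adherence, Comorbidity, Treatment}.
Backdoor paths from Outcome to PriorTherapy:
  P1: Outcome <- Comorbidity -> Treatment -> PriorTherapy
  P2: Outcome <- Comorbidity -> PriorTherapy
The empty set is not sufficient: P1 (Outcome <- Comorbidity -> Treatment -> PriorTherapy) has no collider blocking it and no conditioned non-collider, so it is open.
Try {Comorbidity}:
  P1: blocked at fork node Comorbidity ∈ conditioning set.
  P2: blocked at fork node Comorbidity ∈ conditioning set.
{Comorbidity} contains no descendant of Outcome and blocks every backdoor path.
No other singleton works — e.g. {Treatment} leaves P2 open — so {Comorbidity} is the unique smallest valid adjustment set.

{Comorbidity}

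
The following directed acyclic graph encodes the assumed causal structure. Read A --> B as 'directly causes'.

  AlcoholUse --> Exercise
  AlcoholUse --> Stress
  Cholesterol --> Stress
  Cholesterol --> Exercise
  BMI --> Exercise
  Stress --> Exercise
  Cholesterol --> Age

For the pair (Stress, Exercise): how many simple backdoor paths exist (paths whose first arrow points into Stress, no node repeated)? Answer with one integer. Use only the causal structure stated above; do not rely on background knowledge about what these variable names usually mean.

2

A backdoor path from Stress to Exercise is any simple undirected path whose first edge points into Stress (i.e. leaves Stress via a parent).
Parents of Stress: {AlcoholUse, Cholesterol}.
Enumerating:
  P1: Stress <- Cholesterol -> Exercise
  P2: Stress <- AlcoholUse -> Exercise
That exhausts the simple backdoor paths. Count: 2.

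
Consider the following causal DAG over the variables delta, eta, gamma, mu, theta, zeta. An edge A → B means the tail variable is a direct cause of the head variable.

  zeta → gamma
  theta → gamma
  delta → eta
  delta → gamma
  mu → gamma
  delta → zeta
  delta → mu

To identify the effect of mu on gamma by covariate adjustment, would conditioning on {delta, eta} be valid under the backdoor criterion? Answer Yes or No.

Yes

Backdoor paths from mu to gamma (paths whose first edge points into mu):
  P1: mu <- delta -> zeta -> gamma
  P2: mu <- delta -> gamma
Condition 1 (no descendant of mu in the set): holds — descendants of mu are {gamma}; none are in {delta, eta}.
Condition 2 (every backdoor path blocked by {delta, eta}):
  P1: blocked at fork node delta ∈ conditioning set.
  P2: blocked at fork node delta ∈ conditioning set.
{delta, eta} satisfies the backdoor criterion.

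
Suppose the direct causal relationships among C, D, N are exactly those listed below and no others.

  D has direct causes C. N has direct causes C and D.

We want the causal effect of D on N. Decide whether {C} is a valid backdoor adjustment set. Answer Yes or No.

Backdoor paths from D to N (paths whose first edge points into D):
  P1: D <- C -> N
Condition 1 (no descendant of D in the set): holds — descendants of D are {N}; none are in {C}.
Condition 2 (every backdoor path blocked by {C}):
  P1: blocked at fork node C ∈ conditioning set.
{C} satisfies the backdoor criterion.

Yes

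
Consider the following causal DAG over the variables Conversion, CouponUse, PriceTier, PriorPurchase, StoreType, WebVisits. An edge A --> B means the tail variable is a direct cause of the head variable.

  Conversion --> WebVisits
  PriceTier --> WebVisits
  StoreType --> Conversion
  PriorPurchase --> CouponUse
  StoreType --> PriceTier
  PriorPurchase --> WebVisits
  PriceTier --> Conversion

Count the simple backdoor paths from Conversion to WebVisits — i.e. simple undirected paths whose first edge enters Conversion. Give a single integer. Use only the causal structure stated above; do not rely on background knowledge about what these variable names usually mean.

2

A backdoor path from Conversion to WebVisits is any simple undirected path whose first edge points into Conversion (i.e. leaves Conversion via a parent).
Parents of Conversion: {PriceTier, StoreType}.
Enumerating:
  P1: Conversion <- StoreType -> PriceTier -> WebVisits
  P2: Conversion <- PriceTier -> WebVisits
That exhausts the simple backdoor paths. Count: 2.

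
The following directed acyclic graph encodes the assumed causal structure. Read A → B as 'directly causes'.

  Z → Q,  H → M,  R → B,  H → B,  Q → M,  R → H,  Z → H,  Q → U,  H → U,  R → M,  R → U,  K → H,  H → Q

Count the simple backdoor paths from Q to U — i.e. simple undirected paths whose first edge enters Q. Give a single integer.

A backdoor path from Q to U is any simple undirected path whose first edge points into Q (i.e. leaves Q via a parent).
Parents of Q: {H, Z}.
Enumerating:
  P1: Q <- Z -> H <- R -> U
  P2: Q <- Z -> H -> U
  P3: Q <- Z -> H -> M <- R -> U
  P4: Q <- Z -> H -> B <- R -> U
  P5: Q <- H <- R -> U
  P6: Q <- H -> U
  P7: Q <- H -> M <- R -> U
  P8: Q <- H -> B <- R -> U
That exhausts the simple backdoor paths. Count: 8.

8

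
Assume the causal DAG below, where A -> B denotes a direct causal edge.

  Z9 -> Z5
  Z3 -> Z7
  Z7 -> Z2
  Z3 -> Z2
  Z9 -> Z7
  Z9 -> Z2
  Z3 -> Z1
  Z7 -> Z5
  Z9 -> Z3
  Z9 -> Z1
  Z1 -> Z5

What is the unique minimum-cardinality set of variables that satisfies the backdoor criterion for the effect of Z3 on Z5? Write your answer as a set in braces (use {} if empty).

Variables eligible for adjustment (non-descendants of Z3, excluding Z3 and Z5): {Z9}.
Backdoor paths from Z3 to Z5:
  P1: Z3 <- Z9 -> Z1 -> Z5
  P2: Z3 <- Z9 -> Z7 -> Z5
  P3: Z3 <- Z9 -> Z2 <- Z7 -> Z5
  P4: Z3 <- Z9 -> Z5
The empty set is not sufficient: P1 (Z3 <- Z9 -> Z1 -> Z5) has no collider blocking it and no conditioned non-collider, so it is open.
Try {Z9}:
  P1: blocked at fork node Z9 ∈ conditioning set.
  P2: blocked at fork node Z9 ∈ conditioning set.
  P3: blocked at fork node Z9 ∈ conditioning set.
  P4: blocked at fork node Z9 ∈ conditioning set.
{Z9} contains no descendant of Z3 and blocks every backdoor path.
{Z9} is the unique smallest valid adjustment set.

{Z9}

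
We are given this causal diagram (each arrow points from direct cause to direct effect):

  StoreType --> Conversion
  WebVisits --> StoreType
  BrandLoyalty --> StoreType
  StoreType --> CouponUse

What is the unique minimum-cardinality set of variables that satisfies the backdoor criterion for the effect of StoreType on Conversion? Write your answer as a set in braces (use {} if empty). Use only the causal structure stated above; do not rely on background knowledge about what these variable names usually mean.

Variables eligible for adjustment (non-descendants of StoreType, excluding StoreType and Conversion): {BrandLoyalty, WebVisits}.
Backdoor paths from StoreType to Conversion:
  (none)
With no backdoor paths the empty set already satisfies the criterion, and it is trivially minimal.

{}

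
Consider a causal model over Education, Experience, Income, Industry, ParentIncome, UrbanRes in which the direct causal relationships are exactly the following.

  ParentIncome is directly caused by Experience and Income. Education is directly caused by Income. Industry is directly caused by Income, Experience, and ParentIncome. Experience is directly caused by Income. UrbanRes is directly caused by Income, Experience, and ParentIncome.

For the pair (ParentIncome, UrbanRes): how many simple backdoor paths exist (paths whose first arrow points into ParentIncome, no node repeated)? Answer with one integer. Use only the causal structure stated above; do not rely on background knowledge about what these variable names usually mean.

A backdoor path from ParentIncome to UrbanRes is any simple undirected path whose first edge points into ParentIncome (i.e. leaves ParentIncome via a parent).
Parents of ParentIncome: {Experience, Income}.
Enumerating:
  P1: ParentIncome <- Income -> Experience -> UrbanRes
  P2: ParentIncome <- Income -> Industry <- Experience -> UrbanRes
  P3: ParentIncome <- Income -> UrbanRes
  P4: ParentIncome <- Experience <- Income -> UrbanRes
  P5: ParentIncome <- Experience -> Industry <- Income -> UrbanRes
  P6: ParentIncome <- Experience -> UrbanRes
That exhausts the simple backdoor paths. Count: 6.

6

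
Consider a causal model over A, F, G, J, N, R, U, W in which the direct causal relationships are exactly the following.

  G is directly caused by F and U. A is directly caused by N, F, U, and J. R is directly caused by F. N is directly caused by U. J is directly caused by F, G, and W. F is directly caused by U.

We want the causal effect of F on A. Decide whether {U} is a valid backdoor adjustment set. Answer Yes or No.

Backdoor paths from F to A (paths whose first edge points into F):
  P1: F <- U -> G -> J -> A
  P2: F <- U -> N -> A
  P3: F <- U -> A
Condition 1 (no descendant of F in the set): holds — descendants of F are {A, G, J, R}; none are in {U}.
Condition 2 (every backdoor path blocked by {U}):
  P1: blocked at fork node U ∈ conditioning set.
  P2: blocked at fork node U ∈ conditioning set.
  P3: blocked at fork node U ∈ conditioning set.
{U} satisfies the backdoor criterion.

Yes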